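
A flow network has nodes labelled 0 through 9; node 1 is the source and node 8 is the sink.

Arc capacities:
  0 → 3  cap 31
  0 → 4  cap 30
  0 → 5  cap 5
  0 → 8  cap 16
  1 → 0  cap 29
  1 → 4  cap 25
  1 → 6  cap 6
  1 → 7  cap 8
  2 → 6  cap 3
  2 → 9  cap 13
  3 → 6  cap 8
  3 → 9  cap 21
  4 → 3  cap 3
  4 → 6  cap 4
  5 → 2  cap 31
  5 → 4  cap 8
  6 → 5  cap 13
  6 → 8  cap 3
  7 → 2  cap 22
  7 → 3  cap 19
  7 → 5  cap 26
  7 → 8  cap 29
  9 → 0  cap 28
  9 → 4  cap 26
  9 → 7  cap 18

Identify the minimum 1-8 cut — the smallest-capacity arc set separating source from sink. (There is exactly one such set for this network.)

Min-cut arcs: {(0,8), (1,7), (6,8), (9,7)} (total capacity 45)

augment #1: 1→0→8 push 16
augment #2: 1→6→8 push 3
augment #3: 1→7→8 push 8
augment #4: 1→0→3→9→7→8 push 13
augment #5: 1→4→3→9→7→8 push 3
augment #6: 1→6→5→2→9→7→8 push 2
max flow = 45; residual-reachable set from 1 gives S-side
cut edges (S→T): {(0,8), (1,7), (6,8), (9,7)} total cap 45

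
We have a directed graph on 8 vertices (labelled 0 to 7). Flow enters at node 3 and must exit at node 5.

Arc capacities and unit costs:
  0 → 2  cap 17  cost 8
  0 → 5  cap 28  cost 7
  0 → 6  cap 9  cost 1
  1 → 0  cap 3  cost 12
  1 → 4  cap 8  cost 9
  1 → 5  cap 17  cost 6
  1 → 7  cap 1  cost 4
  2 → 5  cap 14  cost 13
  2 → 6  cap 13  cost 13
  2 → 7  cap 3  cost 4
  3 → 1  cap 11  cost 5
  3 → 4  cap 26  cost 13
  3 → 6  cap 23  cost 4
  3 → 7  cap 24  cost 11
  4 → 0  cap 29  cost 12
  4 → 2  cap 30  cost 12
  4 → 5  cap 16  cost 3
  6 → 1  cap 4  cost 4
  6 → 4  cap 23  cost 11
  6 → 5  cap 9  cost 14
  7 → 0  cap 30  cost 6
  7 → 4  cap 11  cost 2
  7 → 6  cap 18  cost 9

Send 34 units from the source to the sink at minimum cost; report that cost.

shortest-cost path #1: 3→1→5 push 11 @ unit cost 11 (adds 121)
shortest-cost path #2: 3→6→1→5 push 4 @ unit cost 14 (adds 56)
shortest-cost path #3: 3→4→5 push 16 @ unit cost 16 (adds 256)
shortest-cost path #4: 3→6→5 push 3 @ unit cost 18 (adds 54)
total cost = 487

Minimum cost for 34 units: 487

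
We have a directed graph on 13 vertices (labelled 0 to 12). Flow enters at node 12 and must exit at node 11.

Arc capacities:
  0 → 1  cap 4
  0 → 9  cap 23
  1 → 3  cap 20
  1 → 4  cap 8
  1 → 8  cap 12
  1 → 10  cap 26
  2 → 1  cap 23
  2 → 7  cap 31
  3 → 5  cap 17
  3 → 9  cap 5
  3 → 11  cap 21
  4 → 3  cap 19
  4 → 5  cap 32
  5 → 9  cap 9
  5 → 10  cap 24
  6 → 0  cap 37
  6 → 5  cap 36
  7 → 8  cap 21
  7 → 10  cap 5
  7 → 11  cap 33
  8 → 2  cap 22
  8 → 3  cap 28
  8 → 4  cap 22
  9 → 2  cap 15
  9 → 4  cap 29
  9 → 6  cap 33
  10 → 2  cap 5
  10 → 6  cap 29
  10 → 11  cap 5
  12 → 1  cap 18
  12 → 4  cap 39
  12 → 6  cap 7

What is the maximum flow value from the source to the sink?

Maximum flow value: 57

augment #1: 12→1→3→11 bottleneck 18, total now 18
augment #2: 12→4→3→11 bottleneck 3, total now 21
augment #3: 12→4→5→10→11 bottleneck 5, total now 26
augment #4: 12→4→3→9→2→7→11 bottleneck 5, total now 31
augment #5: 12→4→5→9→2→7→11 bottleneck 9, total now 40
augment #6: 12→4→5→10→2→7→11 bottleneck 5, total now 45
augment #7: 12→6→0→9→2→7→11 bottleneck 1, total now 46
augment #8: 12→4→3→1→8→2→7→11 bottleneck 11, total now 57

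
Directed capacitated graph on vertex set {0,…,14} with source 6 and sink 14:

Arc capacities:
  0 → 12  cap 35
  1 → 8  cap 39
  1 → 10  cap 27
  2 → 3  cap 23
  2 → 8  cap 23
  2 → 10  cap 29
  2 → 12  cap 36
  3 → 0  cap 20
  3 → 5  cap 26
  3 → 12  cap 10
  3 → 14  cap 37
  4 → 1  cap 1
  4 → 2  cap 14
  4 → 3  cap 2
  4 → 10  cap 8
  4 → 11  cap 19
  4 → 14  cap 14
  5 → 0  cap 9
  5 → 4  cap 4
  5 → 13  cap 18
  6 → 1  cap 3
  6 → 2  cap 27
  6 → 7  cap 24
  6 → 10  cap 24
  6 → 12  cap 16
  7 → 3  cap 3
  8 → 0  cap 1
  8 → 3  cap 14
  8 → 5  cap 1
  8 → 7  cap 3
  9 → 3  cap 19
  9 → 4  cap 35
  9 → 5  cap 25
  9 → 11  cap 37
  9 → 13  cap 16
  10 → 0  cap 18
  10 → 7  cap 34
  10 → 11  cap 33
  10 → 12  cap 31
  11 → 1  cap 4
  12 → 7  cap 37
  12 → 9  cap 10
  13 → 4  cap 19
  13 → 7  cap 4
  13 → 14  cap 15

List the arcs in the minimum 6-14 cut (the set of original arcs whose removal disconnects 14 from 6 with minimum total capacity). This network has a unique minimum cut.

augment #1: 6→2→3→14 push 23
augment #2: 6→7→3→14 push 3
augment #3: 6→1→8→3→14 push 3
augment #4: 6→2→8→3→14 push 4
augment #5: 6→12→9→3→14 push 4
augment #6: 6→12→9→4→14 push 6
augment #7: 6→10→11→1→8→5→4→14 push 1
augment #8: 6→10→11→1→8→3→5→4→14 push 3
max flow = 47; residual-reachable set from 6 gives S-side
cut edges (S→T): {(6,1), (6,2), (7,3), (11,1), (12,9)} total cap 47

Min-cut arcs: {(6,1), (6,2), (7,3), (11,1), (12,9)} (total capacity 47)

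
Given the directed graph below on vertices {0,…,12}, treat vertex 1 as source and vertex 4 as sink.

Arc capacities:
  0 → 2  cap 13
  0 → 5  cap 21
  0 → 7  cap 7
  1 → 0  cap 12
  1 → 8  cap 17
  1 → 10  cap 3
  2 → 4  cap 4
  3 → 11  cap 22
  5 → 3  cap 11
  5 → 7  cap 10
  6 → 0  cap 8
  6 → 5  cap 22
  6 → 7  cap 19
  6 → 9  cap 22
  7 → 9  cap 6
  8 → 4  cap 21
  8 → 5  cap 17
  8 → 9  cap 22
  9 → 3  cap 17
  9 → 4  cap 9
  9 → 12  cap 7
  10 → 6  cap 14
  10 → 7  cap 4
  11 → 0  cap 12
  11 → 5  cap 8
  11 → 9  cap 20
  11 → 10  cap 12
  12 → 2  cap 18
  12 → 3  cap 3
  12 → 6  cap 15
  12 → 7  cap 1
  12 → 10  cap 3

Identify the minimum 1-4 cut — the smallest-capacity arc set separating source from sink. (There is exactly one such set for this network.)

Min-cut arcs: {(1,8), (2,4), (9,4)} (total capacity 30)

augment #1: 1→8→4 push 17
augment #2: 1→0→2→4 push 4
augment #3: 1→0→7→9→4 push 6
augment #4: 1→10→6→9→4 push 3
max flow = 30; residual-reachable set from 1 gives S-side
cut edges (S→T): {(1,8), (2,4), (9,4)} total cap 30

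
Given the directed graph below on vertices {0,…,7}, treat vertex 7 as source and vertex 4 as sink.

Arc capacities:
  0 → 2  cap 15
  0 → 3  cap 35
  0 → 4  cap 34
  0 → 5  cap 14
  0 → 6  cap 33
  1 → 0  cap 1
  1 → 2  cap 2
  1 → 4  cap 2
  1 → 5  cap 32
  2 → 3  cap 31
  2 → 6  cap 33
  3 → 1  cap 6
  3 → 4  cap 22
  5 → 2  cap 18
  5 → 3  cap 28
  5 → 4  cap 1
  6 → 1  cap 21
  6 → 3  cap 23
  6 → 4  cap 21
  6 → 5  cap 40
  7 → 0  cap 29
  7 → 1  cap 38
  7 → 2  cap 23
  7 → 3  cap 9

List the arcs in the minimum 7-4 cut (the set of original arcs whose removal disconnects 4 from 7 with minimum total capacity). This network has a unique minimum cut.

Min-cut arcs: {(1,0), (1,4), (3,4), (5,4), (6,4), (7,0)} (total capacity 76)

augment #1: 7→0→4 push 29
augment #2: 7→1→4 push 2
augment #3: 7→3→4 push 9
augment #4: 7→1→0→4 push 1
augment #5: 7→1→5→4 push 1
augment #6: 7→2→3→4 push 13
augment #7: 7→2→6→4 push 10
augment #8: 7→1→2→6→4 push 2
augment #9: 7→1→5→2→6→4 push 9
max flow = 76; residual-reachable set from 7 gives S-side
cut edges (S→T): {(1,0), (1,4), (3,4), (5,4), (6,4), (7,0)} total cap 76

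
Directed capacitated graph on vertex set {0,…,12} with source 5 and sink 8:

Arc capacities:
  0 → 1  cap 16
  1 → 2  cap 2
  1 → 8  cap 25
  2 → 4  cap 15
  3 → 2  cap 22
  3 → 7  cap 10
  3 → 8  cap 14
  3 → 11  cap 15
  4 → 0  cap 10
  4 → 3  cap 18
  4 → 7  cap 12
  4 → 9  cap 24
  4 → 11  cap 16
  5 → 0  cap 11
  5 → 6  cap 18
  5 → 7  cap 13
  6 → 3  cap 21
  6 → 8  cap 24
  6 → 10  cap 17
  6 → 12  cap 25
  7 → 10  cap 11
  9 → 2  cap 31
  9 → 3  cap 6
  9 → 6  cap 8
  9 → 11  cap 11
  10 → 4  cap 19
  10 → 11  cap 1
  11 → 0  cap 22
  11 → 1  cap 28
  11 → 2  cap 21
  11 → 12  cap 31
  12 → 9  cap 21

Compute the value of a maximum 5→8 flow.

augment #1: 5→6→8 bottleneck 18, total now 18
augment #2: 5→0→1→8 bottleneck 11, total now 29
augment #3: 5→7→10→4→3→8 bottleneck 11, total now 40

Maximum flow value: 40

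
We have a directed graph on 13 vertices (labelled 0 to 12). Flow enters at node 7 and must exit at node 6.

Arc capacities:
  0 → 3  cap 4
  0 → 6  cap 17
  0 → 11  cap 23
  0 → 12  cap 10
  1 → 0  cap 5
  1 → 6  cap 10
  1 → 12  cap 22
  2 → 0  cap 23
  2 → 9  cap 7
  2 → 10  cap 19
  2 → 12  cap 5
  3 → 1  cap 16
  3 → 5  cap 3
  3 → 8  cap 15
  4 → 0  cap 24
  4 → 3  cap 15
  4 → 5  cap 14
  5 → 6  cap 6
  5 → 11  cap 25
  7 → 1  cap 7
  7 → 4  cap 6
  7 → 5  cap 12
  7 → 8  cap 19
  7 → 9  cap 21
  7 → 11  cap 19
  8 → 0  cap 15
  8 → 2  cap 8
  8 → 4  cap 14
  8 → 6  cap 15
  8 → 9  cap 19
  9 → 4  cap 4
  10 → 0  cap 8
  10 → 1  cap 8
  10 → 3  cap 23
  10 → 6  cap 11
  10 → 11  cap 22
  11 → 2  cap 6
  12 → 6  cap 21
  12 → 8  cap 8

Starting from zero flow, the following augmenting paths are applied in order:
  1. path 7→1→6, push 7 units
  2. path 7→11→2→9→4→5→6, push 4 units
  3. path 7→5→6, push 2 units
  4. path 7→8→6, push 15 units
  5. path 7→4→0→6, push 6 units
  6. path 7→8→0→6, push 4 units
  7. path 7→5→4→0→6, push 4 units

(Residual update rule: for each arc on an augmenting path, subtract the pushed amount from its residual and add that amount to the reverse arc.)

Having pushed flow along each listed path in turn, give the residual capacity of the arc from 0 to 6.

Residual capacity of (0,6): 3

after path 1 (7→1→6, push 7): res(0,6)=17
after path 2 (7→11→2→9→4→5→6, push 4): res(0,6)=17
after path 3 (7→5→6, push 2): res(0,6)=17
after path 4 (7→8→6, push 15): res(0,6)=17
after path 5 (7→4→0→6, push 6): res(0,6)=11
after path 6 (7→8→0→6, push 4): res(0,6)=7
after path 7 (7→5→4→0→6, push 4): res(0,6)=3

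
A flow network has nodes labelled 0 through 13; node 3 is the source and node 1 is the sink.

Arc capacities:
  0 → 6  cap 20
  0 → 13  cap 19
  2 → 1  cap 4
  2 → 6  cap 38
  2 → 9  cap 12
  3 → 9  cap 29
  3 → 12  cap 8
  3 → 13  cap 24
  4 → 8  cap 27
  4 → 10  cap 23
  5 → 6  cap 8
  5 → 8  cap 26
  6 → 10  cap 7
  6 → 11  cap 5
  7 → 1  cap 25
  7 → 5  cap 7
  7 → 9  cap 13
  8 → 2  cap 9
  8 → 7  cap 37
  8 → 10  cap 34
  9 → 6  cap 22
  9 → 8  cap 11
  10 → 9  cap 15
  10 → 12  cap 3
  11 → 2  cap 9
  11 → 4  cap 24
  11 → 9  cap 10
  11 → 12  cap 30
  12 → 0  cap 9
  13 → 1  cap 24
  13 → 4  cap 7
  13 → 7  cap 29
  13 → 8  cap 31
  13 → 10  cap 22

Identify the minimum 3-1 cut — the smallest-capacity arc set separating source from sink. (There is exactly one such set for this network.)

augment #1: 3→13→1 push 24
augment #2: 3→9→8→2→1 push 4
augment #3: 3→9→8→7→1 push 7
augment #4: 3→12→0→13→7→1 push 8
augment #5: 3→9→6→11→2→8→7→1 push 4
augment #6: 3→9→6→11→4→8→7→1 push 1
augment #7: 3→9→6→10→12→0→13→7→1 push 1
max flow = 49; residual-reachable set from 3 gives S-side
cut edges (S→T): {(3,13), (6,11), (9,8), (12,0)} total cap 49

Min-cut arcs: {(3,13), (6,11), (9,8), (12,0)} (total capacity 49)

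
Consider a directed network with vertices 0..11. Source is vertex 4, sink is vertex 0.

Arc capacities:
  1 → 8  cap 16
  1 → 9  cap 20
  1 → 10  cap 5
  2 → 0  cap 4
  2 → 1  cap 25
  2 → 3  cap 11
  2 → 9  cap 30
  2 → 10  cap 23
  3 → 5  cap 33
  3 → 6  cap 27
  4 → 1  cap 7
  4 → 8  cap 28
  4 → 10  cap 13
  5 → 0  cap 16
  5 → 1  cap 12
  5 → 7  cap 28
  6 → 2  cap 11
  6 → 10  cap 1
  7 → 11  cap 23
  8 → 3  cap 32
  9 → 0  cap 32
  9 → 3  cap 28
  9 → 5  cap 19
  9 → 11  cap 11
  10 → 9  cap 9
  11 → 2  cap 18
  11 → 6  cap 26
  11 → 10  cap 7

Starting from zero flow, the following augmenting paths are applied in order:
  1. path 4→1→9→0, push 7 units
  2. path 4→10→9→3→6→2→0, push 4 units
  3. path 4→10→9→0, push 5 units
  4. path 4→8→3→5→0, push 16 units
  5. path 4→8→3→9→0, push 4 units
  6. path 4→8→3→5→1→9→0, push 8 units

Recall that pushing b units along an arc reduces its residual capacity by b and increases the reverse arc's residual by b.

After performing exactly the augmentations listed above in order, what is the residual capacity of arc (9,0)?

after path 1 (4→1→9→0, push 7): res(9,0)=25
after path 2 (4→10→9→3→6→2→0, push 4): res(9,0)=25
after path 3 (4→10→9→0, push 5): res(9,0)=20
after path 4 (4→8→3→5→0, push 16): res(9,0)=20
after path 5 (4→8→3→9→0, push 4): res(9,0)=16
after path 6 (4→8→3→5→1→9→0, push 8): res(9,0)=8

Residual capacity of (9,0): 8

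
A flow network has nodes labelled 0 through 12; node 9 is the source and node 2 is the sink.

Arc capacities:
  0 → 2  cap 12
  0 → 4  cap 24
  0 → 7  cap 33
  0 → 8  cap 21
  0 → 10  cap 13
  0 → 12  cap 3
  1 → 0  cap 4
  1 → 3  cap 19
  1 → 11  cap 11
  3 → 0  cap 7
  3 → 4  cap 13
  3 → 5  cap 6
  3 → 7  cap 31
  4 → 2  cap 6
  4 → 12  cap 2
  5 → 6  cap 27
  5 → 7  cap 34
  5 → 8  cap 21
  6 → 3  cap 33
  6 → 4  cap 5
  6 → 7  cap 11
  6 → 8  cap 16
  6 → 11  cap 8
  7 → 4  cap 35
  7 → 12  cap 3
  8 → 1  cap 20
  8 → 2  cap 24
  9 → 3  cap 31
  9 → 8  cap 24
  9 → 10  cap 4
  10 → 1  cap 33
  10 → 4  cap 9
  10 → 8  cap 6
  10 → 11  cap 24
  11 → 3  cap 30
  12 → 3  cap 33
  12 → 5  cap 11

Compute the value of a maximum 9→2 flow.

Maximum flow value: 41

augment #1: 9→8→2 bottleneck 24, total now 24
augment #2: 9→3→0→2 bottleneck 7, total now 31
augment #3: 9→3→4→2 bottleneck 6, total now 37
augment #4: 9→10→1→0→2 bottleneck 4, total now 41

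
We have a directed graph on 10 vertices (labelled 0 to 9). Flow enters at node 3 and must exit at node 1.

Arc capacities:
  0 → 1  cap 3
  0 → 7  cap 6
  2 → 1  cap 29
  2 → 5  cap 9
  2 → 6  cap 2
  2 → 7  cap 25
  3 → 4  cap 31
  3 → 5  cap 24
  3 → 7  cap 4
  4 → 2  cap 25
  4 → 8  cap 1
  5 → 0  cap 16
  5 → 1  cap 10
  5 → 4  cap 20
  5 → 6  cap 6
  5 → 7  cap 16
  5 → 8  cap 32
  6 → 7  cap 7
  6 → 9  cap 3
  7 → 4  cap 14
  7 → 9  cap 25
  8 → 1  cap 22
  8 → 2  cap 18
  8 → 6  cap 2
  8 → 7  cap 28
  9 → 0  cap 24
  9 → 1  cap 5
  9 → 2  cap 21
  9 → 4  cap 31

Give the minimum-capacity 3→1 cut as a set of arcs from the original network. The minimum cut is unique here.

augment #1: 3→5→1 push 10
augment #2: 3→4→2→1 push 25
augment #3: 3→4→8→1 push 1
augment #4: 3→5→0→1 push 3
augment #5: 3→5→8→1 push 11
augment #6: 3→7→9→1 push 4
max flow = 54; residual-reachable set from 3 gives S-side
cut edges (S→T): {(3,5), (3,7), (4,2), (4,8)} total cap 54

Min-cut arcs: {(3,5), (3,7), (4,2), (4,8)} (total capacity 54)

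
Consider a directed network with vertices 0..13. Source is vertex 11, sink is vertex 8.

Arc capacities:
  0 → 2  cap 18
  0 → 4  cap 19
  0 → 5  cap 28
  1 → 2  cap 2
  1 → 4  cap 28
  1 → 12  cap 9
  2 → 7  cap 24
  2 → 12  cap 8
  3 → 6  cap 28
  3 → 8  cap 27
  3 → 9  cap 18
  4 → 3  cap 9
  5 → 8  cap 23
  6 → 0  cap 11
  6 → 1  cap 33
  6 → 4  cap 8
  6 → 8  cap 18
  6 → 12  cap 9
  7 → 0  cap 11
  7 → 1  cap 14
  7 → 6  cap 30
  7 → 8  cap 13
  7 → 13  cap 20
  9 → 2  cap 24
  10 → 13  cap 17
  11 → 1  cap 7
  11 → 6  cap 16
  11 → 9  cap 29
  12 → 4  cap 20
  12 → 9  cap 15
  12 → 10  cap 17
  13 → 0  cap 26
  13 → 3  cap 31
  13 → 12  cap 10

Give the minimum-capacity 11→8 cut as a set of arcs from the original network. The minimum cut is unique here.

Min-cut arcs: {(9,2), (11,1), (11,6)} (total capacity 47)

augment #1: 11→6→8 push 16
augment #2: 11→1→2→7→8 push 2
augment #3: 11→1→4→3→8 push 5
augment #4: 11→9→2→7→8 push 11
augment #5: 11→9→2→7→6→8 push 2
augment #6: 11→9→2→1→4→3→8 push 2
augment #7: 11→9→2→7→0→5→8 push 9
max flow = 47; residual-reachable set from 11 gives S-side
cut edges (S→T): {(9,2), (11,1), (11,6)} total cap 47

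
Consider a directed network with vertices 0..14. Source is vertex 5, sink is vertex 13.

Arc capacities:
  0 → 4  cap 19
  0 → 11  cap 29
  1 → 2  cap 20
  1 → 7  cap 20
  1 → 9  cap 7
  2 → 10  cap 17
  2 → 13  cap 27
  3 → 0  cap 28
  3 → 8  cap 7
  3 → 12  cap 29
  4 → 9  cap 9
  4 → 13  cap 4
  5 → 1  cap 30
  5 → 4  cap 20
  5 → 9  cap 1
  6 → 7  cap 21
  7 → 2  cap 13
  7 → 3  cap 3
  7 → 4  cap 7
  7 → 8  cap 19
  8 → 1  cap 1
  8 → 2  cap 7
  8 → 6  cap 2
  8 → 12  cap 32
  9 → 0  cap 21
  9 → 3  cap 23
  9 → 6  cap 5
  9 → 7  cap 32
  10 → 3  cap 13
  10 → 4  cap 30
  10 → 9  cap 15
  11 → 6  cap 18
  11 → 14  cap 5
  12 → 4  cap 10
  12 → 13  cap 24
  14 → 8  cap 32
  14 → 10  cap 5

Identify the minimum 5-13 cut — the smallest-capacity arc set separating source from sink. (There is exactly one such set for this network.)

augment #1: 5→4→13 push 4
augment #2: 5→1→2→13 push 20
augment #3: 5→1→7→2→13 push 7
augment #4: 5→9→3→12→13 push 1
augment #5: 5→1→7→3→12→13 push 3
augment #6: 5→4→9→3→12→13 push 9
max flow = 44; residual-reachable set from 5 gives S-side
cut edges (S→T): {(4,9), (4,13), (5,1), (5,9)} total cap 44

Min-cut arcs: {(4,9), (4,13), (5,1), (5,9)} (total capacity 44)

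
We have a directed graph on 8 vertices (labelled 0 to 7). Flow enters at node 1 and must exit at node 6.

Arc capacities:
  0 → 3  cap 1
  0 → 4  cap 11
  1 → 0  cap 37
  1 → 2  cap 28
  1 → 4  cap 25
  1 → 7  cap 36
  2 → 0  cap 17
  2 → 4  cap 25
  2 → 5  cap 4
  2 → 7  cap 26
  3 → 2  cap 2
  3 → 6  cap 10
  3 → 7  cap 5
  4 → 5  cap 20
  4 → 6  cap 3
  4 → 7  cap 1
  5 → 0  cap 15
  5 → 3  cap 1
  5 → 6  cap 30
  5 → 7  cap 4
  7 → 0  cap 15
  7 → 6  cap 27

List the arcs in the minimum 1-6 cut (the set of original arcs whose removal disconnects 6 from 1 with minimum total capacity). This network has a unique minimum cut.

Min-cut arcs: {(0,3), (2,5), (4,5), (4,6), (7,6)} (total capacity 55)

augment #1: 1→4→6 push 3
augment #2: 1→7→6 push 27
augment #3: 1→0→3→6 push 1
augment #4: 1→2→5→6 push 4
augment #5: 1→4→5→6 push 20
max flow = 55; residual-reachable set from 1 gives S-side
cut edges (S→T): {(0,3), (2,5), (4,5), (4,6), (7,6)} total cap 55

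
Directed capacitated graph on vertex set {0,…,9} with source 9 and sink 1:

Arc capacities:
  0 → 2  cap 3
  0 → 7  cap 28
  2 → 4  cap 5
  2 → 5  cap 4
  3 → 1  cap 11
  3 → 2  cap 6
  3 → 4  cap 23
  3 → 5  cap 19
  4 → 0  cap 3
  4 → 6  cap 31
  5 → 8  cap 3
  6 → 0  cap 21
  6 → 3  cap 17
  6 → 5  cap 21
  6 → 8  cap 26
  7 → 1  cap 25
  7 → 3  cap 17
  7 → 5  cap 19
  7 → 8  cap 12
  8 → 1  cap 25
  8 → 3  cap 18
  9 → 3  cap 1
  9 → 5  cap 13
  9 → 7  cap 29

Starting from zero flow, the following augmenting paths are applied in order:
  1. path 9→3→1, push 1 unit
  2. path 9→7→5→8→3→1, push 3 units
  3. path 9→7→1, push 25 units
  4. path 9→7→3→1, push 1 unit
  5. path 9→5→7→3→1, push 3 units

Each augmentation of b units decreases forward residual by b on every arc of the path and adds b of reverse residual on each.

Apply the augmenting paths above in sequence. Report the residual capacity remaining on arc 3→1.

after path 1 (9→3→1, push 1): res(3,1)=10
after path 2 (9→7→5→8→3→1, push 3): res(3,1)=7
after path 3 (9→7→1, push 25): res(3,1)=7
after path 4 (9→7→3→1, push 1): res(3,1)=6
after path 5 (9→5→7→3→1, push 3): res(3,1)=3

Residual capacity of (3,1): 3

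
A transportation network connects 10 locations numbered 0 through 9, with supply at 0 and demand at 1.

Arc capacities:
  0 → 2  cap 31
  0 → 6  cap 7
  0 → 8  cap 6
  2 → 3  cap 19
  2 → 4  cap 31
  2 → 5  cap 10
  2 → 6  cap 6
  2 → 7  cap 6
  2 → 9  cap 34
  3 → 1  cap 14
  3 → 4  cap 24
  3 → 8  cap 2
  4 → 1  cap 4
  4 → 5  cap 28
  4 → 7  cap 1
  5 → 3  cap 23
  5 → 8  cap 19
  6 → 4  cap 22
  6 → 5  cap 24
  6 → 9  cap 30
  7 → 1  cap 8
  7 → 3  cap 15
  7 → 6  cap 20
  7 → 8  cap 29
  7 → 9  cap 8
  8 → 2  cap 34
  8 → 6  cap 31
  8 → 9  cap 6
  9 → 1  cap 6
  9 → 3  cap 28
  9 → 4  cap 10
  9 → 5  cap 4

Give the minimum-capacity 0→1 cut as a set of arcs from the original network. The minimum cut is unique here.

Min-cut arcs: {(2,7), (3,1), (4,1), (4,7), (9,1)} (total capacity 31)

augment #1: 0→2→3→1 push 14
augment #2: 0→2→4→1 push 4
augment #3: 0→2→7→1 push 6
augment #4: 0→2→9→1 push 6
augment #5: 0→2→4→7→1 push 1
max flow = 31; residual-reachable set from 0 gives S-side
cut edges (S→T): {(2,7), (3,1), (4,1), (4,7), (9,1)} total cap 31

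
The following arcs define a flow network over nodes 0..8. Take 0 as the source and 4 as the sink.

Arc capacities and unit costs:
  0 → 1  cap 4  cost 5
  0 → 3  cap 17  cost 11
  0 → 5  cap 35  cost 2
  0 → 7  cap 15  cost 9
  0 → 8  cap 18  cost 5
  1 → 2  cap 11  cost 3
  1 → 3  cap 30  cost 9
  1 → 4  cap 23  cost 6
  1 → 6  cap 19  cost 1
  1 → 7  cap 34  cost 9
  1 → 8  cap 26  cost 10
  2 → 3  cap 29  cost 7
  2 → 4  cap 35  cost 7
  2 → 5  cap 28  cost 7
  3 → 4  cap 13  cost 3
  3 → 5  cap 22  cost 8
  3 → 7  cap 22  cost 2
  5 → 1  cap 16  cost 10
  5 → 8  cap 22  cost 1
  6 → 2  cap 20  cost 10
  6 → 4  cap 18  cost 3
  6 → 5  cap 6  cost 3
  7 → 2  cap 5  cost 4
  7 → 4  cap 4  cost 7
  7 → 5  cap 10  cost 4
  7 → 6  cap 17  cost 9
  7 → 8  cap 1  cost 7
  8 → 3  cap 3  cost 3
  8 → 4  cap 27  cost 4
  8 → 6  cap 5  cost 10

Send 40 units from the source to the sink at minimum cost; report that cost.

Minimum cost for 40 units: 352

shortest-cost path #1: 0→5→8→4 push 22 @ unit cost 7 (adds 154)
shortest-cost path #2: 0→1→6→4 push 4 @ unit cost 9 (adds 36)
shortest-cost path #3: 0→8→4 push 5 @ unit cost 9 (adds 45)
shortest-cost path #4: 0→8→3→4 push 3 @ unit cost 11 (adds 33)
shortest-cost path #5: 0→3→4 push 6 @ unit cost 14 (adds 84)
total cost = 352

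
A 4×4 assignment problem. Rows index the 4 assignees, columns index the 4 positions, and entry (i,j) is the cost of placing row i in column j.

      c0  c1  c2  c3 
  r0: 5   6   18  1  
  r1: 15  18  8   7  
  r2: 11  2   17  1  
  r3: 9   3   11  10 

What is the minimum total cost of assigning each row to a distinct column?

optimal assignment: row0→col0 (cost 5), row1→col2 (cost 8), row2→col3 (cost 1), row3→col1 (cost 3)
total = 5 + 8 + 1 + 3 = 17

Minimum assignment cost: 17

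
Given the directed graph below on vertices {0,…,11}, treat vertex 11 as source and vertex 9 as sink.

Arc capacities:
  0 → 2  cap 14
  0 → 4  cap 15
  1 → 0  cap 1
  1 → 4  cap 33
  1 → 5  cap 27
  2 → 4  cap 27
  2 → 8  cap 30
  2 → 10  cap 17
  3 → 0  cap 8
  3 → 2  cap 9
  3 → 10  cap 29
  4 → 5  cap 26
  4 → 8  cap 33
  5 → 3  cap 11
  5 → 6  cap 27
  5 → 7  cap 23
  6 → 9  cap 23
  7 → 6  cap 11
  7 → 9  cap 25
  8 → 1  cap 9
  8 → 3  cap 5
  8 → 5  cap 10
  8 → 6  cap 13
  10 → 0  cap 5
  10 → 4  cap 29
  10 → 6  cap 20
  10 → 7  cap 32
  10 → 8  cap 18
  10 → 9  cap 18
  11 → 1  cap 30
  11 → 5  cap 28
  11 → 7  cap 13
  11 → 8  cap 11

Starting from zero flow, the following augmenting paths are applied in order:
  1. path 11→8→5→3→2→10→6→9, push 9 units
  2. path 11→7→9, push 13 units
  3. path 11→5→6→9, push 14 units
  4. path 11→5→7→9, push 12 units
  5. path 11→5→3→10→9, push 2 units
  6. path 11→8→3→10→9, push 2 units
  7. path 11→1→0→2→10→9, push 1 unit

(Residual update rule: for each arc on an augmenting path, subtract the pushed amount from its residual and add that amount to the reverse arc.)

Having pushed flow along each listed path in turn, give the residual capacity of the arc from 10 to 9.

after path 1 (11→8→5→3→2→10→6→9, push 9): res(10,9)=18
after path 2 (11→7→9, push 13): res(10,9)=18
after path 3 (11→5→6→9, push 14): res(10,9)=18
after path 4 (11→5→7→9, push 12): res(10,9)=18
after path 5 (11→5→3→10→9, push 2): res(10,9)=16
after path 6 (11→8→3→10→9, push 2): res(10,9)=14
after path 7 (11→1→0→2→10→9, push 1): res(10,9)=13

Residual capacity of (10,9): 13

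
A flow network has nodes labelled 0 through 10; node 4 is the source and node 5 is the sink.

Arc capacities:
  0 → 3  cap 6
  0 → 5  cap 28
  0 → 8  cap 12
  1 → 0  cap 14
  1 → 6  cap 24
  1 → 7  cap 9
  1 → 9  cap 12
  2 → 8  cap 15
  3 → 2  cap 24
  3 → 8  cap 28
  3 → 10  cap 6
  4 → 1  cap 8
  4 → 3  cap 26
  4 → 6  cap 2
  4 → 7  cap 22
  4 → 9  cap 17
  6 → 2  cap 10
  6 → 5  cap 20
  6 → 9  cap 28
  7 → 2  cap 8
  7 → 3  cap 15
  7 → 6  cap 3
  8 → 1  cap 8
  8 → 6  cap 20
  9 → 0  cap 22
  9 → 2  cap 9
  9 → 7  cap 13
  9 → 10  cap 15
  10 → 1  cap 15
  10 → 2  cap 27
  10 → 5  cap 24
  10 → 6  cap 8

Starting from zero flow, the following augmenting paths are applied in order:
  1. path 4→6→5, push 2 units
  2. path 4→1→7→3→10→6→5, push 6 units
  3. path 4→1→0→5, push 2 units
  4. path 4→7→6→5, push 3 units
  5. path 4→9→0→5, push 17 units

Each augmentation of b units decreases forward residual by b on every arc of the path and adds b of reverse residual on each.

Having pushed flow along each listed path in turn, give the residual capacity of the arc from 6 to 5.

Residual capacity of (6,5): 9

after path 1 (4→6→5, push 2): res(6,5)=18
after path 2 (4→1→7→3→10→6→5, push 6): res(6,5)=12
after path 3 (4→1→0→5, push 2): res(6,5)=12
after path 4 (4→7→6→5, push 3): res(6,5)=9
after path 5 (4→9→0→5, push 17): res(6,5)=9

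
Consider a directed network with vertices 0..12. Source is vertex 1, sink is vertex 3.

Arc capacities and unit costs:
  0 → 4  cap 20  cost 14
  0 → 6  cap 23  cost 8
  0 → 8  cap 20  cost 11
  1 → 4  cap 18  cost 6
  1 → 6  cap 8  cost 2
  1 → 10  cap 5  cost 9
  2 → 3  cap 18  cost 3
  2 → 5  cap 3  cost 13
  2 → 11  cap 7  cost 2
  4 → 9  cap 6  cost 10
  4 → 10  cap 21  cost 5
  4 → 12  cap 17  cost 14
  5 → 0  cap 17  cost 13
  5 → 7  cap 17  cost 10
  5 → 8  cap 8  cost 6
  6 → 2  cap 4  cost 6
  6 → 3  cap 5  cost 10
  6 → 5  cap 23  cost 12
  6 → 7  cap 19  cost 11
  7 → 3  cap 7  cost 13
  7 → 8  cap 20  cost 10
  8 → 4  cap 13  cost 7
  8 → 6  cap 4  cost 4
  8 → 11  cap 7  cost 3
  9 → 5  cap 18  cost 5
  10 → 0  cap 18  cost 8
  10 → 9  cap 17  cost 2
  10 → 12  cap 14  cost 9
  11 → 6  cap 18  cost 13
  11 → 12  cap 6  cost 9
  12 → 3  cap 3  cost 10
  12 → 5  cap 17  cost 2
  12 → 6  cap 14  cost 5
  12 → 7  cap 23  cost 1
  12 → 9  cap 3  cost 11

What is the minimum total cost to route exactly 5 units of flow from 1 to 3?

Minimum cost for 5 units: 56

shortest-cost path #1: 1→6→2→3 push 4 @ unit cost 11 (adds 44)
shortest-cost path #2: 1→6→3 push 1 @ unit cost 12 (adds 12)
total cost = 56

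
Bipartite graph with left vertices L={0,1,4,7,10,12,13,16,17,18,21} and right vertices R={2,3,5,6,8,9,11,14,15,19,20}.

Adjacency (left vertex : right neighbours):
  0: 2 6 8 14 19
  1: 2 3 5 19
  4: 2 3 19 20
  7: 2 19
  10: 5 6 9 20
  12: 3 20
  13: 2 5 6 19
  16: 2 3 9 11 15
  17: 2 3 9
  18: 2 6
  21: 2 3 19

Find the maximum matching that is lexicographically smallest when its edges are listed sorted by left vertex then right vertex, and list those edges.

|M| = 9 (so the lex-smallest maximum matching has 9 edges)
process left vertices in ascending order; for each, take the smallest-labelled available neighbour that still permits 9 edges overall, or leave it unmatched if none does
lex-smallest matching: {0-8, 1-2, 4-3, 7-19, 10-5, 12-20, 13-6, 16-11, 17-9}

Lex-smallest maximum matching: {(0,8), (1,2), (4,3), (7,19), (10,5), (12,20), (13,6), (16,11), (17,9)}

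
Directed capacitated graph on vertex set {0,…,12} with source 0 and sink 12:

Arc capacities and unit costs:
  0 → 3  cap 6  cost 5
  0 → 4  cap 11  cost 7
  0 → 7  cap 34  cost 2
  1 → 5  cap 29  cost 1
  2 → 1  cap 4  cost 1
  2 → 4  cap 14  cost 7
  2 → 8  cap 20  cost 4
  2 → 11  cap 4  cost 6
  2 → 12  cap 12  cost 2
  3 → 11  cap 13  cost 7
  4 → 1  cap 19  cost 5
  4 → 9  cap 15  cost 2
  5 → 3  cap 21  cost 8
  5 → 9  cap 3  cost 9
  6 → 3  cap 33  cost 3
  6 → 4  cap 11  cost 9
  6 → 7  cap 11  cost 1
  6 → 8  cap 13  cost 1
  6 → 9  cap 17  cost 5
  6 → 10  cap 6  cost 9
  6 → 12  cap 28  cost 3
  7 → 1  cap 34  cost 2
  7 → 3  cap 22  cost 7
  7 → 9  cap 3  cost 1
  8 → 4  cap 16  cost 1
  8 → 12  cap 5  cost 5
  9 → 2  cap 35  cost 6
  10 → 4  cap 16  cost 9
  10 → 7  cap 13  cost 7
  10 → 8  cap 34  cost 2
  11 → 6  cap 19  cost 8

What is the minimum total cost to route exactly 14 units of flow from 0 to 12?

Minimum cost for 14 units: 232

shortest-cost path #1: 0→7→9→2→12 push 3 @ unit cost 11 (adds 33)
shortest-cost path #2: 0→4→9→2→12 push 9 @ unit cost 17 (adds 153)
shortest-cost path #3: 0→3→11→6→12 push 2 @ unit cost 23 (adds 46)
total cost = 232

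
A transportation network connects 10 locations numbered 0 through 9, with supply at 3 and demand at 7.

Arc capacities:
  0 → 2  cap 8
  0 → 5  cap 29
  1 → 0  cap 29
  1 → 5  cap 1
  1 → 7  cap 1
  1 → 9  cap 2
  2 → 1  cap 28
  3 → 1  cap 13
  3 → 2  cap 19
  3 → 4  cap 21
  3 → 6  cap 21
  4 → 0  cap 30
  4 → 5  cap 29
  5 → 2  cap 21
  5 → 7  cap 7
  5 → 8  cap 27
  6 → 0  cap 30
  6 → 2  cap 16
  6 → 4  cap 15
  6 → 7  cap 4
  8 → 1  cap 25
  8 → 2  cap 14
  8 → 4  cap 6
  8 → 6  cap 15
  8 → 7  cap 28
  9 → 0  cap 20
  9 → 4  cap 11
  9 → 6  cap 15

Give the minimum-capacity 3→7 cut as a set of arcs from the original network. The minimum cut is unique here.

augment #1: 3→1→7 push 1
augment #2: 3→6→7 push 4
augment #3: 3→1→5→7 push 1
augment #4: 3→4→5→7 push 6
augment #5: 3→4→5→8→7 push 15
augment #6: 3→1→0→5→8→7 push 11
augment #7: 3→6→0→5→8→7 push 1
max flow = 39; residual-reachable set from 3 gives S-side
cut edges (S→T): {(1,7), (5,7), (5,8), (6,7)} total cap 39

Min-cut arcs: {(1,7), (5,7), (5,8), (6,7)} (total capacity 39)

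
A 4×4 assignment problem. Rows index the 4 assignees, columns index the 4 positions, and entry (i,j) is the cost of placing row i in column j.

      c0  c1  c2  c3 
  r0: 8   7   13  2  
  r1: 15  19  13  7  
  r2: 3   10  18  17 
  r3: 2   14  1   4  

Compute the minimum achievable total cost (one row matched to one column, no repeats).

Minimum assignment cost: 18

optimal assignment: row0→col1 (cost 7), row1→col3 (cost 7), row2→col0 (cost 3), row3→col2 (cost 1)
total = 7 + 7 + 3 + 1 = 18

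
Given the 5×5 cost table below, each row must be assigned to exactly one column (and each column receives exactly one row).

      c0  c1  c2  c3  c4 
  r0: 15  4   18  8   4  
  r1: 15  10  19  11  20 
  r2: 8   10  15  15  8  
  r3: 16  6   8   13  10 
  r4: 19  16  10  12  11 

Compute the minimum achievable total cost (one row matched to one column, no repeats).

optimal assignment: row0→col4 (cost 4), row1→col3 (cost 11), row2→col0 (cost 8), row3→col1 (cost 6), row4→col2 (cost 10)
total = 4 + 11 + 8 + 6 + 10 = 39

Minimum assignment cost: 39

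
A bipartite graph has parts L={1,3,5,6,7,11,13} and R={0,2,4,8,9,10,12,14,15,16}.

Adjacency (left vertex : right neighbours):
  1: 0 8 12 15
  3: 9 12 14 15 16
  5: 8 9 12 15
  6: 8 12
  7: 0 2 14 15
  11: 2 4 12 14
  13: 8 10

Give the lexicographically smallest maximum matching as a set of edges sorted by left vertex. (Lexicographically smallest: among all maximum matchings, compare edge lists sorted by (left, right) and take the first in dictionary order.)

Lex-smallest maximum matching: {(1,0), (3,9), (5,8), (6,12), (7,2), (11,4), (13,10)}

|M| = 7 (so the lex-smallest maximum matching has 7 edges)
process left vertices in ascending order; for each, take the smallest-labelled available neighbour that still permits 7 edges overall, or leave it unmatched if none does
lex-smallest matching: {1-0, 3-9, 5-8, 6-12, 7-2, 11-4, 13-10}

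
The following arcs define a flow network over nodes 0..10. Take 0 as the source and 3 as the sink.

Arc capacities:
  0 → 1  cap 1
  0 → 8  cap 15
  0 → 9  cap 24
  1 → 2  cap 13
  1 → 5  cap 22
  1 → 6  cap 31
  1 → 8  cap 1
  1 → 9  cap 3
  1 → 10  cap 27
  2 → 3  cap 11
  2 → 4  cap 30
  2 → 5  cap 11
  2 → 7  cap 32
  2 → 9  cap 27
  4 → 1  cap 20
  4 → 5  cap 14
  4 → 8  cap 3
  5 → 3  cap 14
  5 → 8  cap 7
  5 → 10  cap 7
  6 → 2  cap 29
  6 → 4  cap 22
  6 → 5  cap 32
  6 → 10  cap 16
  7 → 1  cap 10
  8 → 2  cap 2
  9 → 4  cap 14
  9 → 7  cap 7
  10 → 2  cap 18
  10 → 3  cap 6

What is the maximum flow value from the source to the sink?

Maximum flow value: 24

augment #1: 0→1→2→3 bottleneck 1, total now 1
augment #2: 0→8→2→3 bottleneck 2, total now 3
augment #3: 0→9→4→5→3 bottleneck 14, total now 17
augment #4: 0→9→7→1→2→3 bottleneck 7, total now 24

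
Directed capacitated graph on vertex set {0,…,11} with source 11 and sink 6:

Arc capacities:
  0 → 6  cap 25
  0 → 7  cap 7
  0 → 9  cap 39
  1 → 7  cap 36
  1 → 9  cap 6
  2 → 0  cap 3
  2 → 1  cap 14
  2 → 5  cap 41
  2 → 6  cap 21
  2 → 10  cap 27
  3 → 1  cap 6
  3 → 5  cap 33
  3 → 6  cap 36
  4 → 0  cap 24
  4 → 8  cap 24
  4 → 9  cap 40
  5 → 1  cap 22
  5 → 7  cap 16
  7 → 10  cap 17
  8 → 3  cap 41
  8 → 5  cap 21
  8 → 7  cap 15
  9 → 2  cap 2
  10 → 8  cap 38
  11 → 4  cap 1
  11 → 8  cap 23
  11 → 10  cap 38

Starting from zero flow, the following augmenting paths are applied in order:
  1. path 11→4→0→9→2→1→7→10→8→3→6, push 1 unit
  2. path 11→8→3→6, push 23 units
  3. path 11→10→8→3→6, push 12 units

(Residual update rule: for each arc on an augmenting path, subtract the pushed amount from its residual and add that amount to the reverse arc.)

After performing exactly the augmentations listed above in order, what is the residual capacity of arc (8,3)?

after path 1 (11→4→0→9→2→1→7→10→8→3→6, push 1): res(8,3)=40
after path 2 (11→8→3→6, push 23): res(8,3)=17
after path 3 (11→10→8→3→6, push 12): res(8,3)=5

Residual capacity of (8,3): 5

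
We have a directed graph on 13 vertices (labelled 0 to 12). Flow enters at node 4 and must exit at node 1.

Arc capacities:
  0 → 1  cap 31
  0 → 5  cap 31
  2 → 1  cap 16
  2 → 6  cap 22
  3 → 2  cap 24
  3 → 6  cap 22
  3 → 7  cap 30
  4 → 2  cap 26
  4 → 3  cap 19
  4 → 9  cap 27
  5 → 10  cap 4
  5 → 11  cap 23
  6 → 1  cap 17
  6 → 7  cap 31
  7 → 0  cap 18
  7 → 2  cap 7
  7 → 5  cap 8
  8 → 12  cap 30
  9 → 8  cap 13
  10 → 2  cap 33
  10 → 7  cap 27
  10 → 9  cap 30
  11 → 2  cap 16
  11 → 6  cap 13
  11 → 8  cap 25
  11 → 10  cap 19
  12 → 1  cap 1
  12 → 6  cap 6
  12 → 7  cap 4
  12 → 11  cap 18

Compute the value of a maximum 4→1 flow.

augment #1: 4→2→1 bottleneck 16, total now 16
augment #2: 4→2→6→1 bottleneck 10, total now 26
augment #3: 4→3→6→1 bottleneck 7, total now 33
augment #4: 4→3→7→0→1 bottleneck 12, total now 45
augment #5: 4→9→8→12→1 bottleneck 1, total now 46
augment #6: 4→9→8→12→7→0→1 bottleneck 4, total now 50
augment #7: 4→9→8→12→6→7→0→1 bottleneck 2, total now 52

Maximum flow value: 52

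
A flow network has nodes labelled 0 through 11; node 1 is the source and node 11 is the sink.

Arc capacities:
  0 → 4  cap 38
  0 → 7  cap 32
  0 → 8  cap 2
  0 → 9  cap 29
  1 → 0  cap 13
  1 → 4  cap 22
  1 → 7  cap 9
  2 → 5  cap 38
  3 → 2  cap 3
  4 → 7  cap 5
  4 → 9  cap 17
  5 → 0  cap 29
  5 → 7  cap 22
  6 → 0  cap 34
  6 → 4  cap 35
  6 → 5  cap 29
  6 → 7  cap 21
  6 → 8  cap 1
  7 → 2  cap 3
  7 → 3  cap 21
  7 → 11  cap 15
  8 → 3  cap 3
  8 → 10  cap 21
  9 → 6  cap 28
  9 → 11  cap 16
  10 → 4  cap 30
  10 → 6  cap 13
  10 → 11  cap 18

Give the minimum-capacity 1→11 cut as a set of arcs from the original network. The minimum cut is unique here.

Min-cut arcs: {(0,8), (6,8), (7,11), (9,11)} (total capacity 34)

augment #1: 1→7→11 push 9
augment #2: 1→0→7→11 push 6
augment #3: 1→0→9→11 push 7
augment #4: 1→4→9→11 push 9
augment #5: 1→4→7→0→8→10→11 push 2
augment #6: 1→4→9→6→8→10→11 push 1
max flow = 34; residual-reachable set from 1 gives S-side
cut edges (S→T): {(0,8), (6,8), (7,11), (9,11)} total cap 34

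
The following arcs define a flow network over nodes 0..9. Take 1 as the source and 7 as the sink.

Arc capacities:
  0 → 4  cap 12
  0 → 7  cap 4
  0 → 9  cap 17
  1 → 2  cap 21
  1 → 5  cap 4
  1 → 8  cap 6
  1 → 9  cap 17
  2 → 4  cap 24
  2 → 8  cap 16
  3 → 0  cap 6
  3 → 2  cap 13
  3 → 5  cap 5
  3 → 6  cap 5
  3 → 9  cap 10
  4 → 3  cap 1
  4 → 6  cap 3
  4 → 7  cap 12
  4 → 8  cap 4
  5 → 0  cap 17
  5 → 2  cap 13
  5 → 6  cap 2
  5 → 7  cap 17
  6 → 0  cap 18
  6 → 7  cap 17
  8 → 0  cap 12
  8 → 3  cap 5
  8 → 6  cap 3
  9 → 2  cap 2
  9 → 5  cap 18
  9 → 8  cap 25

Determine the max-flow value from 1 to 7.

Maximum flow value: 46

augment #1: 1→5→7 bottleneck 4, total now 4
augment #2: 1→2→4→7 bottleneck 12, total now 16
augment #3: 1→8→0→7 bottleneck 4, total now 20
augment #4: 1→8→6→7 bottleneck 2, total now 22
augment #5: 1→9→5→7 bottleneck 13, total now 35
augment #6: 1→2→4→6→7 bottleneck 3, total now 38
augment #7: 1→2→8→6→7 bottleneck 1, total now 39
augment #8: 1→9→5→6→7 bottleneck 2, total now 41
augment #9: 1→2→4→3→6→7 bottleneck 1, total now 42
augment #10: 1→2→8→3→6→7 bottleneck 4, total now 46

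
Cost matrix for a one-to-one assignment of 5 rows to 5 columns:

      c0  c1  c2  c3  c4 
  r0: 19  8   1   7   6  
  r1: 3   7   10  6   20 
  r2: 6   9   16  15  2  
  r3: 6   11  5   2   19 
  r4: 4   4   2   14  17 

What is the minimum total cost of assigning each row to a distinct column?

optimal assignment: row0→col2 (cost 1), row1→col0 (cost 3), row2→col4 (cost 2), row3→col3 (cost 2), row4→col1 (cost 4)
total = 1 + 3 + 2 + 2 + 4 = 12

Minimum assignment cost: 12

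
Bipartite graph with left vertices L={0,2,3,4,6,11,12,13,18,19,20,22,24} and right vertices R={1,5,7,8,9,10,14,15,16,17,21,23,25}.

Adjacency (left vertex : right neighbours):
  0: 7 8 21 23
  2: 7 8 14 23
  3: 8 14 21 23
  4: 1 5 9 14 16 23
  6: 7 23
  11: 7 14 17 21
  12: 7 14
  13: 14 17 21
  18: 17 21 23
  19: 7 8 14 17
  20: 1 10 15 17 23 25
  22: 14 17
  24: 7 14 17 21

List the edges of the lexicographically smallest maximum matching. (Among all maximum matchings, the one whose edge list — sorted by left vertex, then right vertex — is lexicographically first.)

|M| = 8 (so the lex-smallest maximum matching has 8 edges)
process left vertices in ascending order; for each, take the smallest-labelled available neighbour that still permits 8 edges overall, or leave it unmatched if none does
lex-smallest matching: {0-7, 2-8, 3-14, 4-1, 6-23, 11-17, 13-21, 20-10}

Lex-smallest maximum matching: {(0,7), (2,8), (3,14), (4,1), (6,23), (11,17), (13,21), (20,10)}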